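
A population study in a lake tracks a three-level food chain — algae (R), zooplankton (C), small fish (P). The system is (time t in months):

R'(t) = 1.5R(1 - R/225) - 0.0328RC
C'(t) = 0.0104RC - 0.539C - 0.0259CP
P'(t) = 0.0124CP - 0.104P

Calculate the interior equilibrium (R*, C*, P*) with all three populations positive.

From dP/dt = 0: 0.0124C* = 0.104, so C* = 8.39.
From dR/dt = 0: 1.5(1 - R*/225) = 0.0328·8.39, giving R* = 225·(1 - 0.183) = 184.
From dC/dt = 0: 0.0104·184 - 0.539 = 0.0259P*, so P* = 1.37/0.0259 = 53.

R* ≈ 184, C* ≈ 8.39, P* ≈ 53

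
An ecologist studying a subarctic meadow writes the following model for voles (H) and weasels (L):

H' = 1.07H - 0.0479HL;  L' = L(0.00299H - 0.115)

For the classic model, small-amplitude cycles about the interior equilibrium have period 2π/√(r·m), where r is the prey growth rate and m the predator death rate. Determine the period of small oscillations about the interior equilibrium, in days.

T ≈ 17.9 days

Here r = 1.07 and m = 0.115, so r·m = 0.123.
ω = √0.123 = 0.351 per day, hence T = 2π/ω ≈ 17.9 days.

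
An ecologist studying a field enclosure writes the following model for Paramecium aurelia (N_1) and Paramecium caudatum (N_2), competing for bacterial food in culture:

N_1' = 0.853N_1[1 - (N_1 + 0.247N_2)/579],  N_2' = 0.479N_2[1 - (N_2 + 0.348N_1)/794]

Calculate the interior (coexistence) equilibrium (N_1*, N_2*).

Setting both brackets to zero gives the nullclines N_1 + 0.247N_2 = 579 and 0.348N_1 + N_2 = 794.
Substituting N_2 = 794 - 0.348N_1 into the first: N_1(1 - 0.247·0.348) = 579 - 0.247·794.
So N_1* = 383/0.914 = 419, and then N_2* = 794 - 0.348·419 = 648.

N_1* ≈ 419, N_2* ≈ 648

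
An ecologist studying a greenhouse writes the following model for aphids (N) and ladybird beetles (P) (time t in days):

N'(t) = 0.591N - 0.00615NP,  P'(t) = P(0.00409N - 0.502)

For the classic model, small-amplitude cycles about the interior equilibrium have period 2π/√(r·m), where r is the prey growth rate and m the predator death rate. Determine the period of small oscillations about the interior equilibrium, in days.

Here r = 0.591 and m = 0.502, so r·m = 0.297.
ω = √0.297 = 0.545 per day, hence T = 2π/ω ≈ 11.5 days.

T ≈ 11.5 days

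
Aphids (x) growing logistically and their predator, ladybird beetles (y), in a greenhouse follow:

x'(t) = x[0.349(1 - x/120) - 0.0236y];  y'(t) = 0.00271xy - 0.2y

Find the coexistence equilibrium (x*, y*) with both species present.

From dy/dt = 0 with y > 0: 0.00271x* = 0.2, so x* = 73.8.
Substitute into dx/dt = 0: 0.349(1 - 73.8/120) = 0.0236y*.
The bracket is 0.385, giving y* = 0.134/0.0236 = 5.69.

x* ≈ 73.8, y* ≈ 5.69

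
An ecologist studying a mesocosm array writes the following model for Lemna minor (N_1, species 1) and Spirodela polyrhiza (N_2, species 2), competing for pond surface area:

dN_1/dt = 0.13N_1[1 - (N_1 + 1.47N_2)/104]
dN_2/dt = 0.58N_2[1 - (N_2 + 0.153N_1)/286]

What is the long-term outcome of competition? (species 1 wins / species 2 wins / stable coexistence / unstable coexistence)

species 2 excludes species 1

Compare the nullcline intercepts: K1/α12 = 104/1.47 = 70.7 < K2 = 286; K2/α21 = 286/0.153 = 1870 > K1 = 104.
Since the inequalities point opposite ways, species 2 can invade but species 1 cannot.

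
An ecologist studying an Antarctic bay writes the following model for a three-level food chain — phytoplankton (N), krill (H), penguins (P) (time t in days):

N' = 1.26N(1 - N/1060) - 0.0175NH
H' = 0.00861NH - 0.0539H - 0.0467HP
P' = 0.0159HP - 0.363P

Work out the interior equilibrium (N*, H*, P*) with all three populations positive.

N* ≈ 724, H* ≈ 22.8, P* ≈ 132

From dP/dt = 0: 0.0159H* = 0.363, so H* = 22.8.
From dN/dt = 0: 1.26(1 - N*/1060) = 0.0175·22.8, giving N* = 1060·(1 - 0.317) = 724.
From dH/dt = 0: 0.00861·724 - 0.0539 = 0.0467P*, so P* = 6.18/0.0467 = 132.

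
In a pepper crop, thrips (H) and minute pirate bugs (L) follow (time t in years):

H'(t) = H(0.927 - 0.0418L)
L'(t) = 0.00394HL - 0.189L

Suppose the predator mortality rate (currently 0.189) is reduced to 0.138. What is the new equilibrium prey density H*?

At the interior fixed point, setting dL/dt = 0 with L > 0 fixes H* = (predator death rate)/(HL coefficient) — independent of the other coefficients.
With the change, H* = 0.138/0.00394 = 35; it falls from 48.

H* ≈ 35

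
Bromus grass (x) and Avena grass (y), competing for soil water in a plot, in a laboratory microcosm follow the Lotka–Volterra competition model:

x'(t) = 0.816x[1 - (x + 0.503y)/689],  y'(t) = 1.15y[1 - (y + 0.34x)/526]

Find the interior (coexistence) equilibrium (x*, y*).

Setting both brackets to zero gives the nullclines x + 0.503y = 689 and 0.34x + y = 526.
Substituting y = 526 - 0.34x into the first: x(1 - 0.503·0.34) = 689 - 0.503·526.
So x* = 424/0.829 = 512, and then y* = 526 - 0.34·512 = 352.

x* ≈ 512, y* ≈ 352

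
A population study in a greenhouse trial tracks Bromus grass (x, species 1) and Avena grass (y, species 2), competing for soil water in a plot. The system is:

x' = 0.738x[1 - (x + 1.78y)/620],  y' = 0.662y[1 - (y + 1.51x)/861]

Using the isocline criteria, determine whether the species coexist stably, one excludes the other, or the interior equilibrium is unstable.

unstable coexistence (outcome depends on initial conditions)

Compare the nullcline intercepts: K1/α12 = 620/1.78 = 348 < K2 = 861; K2/α21 = 861/1.51 = 570 < K1 = 620.
Since both are reversed, neither can invade when rare; the interior point is a saddle.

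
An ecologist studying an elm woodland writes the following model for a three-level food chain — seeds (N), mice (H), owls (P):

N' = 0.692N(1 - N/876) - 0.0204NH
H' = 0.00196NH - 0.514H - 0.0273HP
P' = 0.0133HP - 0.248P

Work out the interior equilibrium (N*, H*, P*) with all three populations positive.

From dP/dt = 0: 0.0133H* = 0.248, so H* = 18.6.
From dN/dt = 0: 0.692(1 - N*/876) = 0.0204·18.6, giving N* = 876·(1 - 0.55) = 394.
From dH/dt = 0: 0.00196·394 - 0.514 = 0.0273P*, so P* = 0.259/0.0273 = 9.49.

N* ≈ 394, H* ≈ 18.6, P* ≈ 9.49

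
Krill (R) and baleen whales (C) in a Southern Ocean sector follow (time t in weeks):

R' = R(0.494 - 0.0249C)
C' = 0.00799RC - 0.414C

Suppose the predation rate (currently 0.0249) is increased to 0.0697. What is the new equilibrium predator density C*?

At the interior fixed point, setting dR/dt = 0 with R > 0 fixes C* = (prey growth rate)/(RC coefficient) — independent of the other coefficients.
With the change, C* = 0.494/0.0697 = 7.09; it falls from 19.8.

C* ≈ 7.09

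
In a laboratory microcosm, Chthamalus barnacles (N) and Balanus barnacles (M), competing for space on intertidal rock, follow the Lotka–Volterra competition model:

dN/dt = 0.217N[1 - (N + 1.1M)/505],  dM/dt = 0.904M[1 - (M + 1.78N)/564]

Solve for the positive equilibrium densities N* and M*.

Setting both brackets to zero gives the nullclines N + 1.1M = 505 and 1.78N + M = 564.
Substituting M = 564 - 1.78N into the first: N(1 - 1.1·1.78) = 505 - 1.1·564.
So N* = -115/-0.958 = 120, and then M* = 564 - 1.78·120 = 350.

N* ≈ 120, M* ≈ 350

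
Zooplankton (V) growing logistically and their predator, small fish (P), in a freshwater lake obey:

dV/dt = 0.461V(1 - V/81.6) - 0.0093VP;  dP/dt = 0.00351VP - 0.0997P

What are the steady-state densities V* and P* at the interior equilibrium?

From dP/dt = 0 with P > 0: 0.00351V* = 0.0997, so V* = 28.4.
Substitute into dV/dt = 0: 0.461(1 - 28.4/81.6) = 0.0093P*.
The bracket is 0.652, giving P* = 0.301/0.0093 = 32.3.

V* ≈ 28.4, P* ≈ 32.3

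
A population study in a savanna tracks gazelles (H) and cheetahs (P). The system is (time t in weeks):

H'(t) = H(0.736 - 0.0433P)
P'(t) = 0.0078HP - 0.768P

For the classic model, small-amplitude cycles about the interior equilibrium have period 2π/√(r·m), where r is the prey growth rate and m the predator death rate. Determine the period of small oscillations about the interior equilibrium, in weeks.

Here r = 0.736 and m = 0.768, so r·m = 0.565.
ω = √0.565 = 0.752 per week, hence T = 2π/ω ≈ 8.36 weeks.

T ≈ 8.36 weeks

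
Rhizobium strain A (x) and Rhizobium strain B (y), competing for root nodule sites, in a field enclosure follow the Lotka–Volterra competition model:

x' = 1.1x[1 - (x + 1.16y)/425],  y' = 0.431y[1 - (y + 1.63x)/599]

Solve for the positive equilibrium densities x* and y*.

x* ≈ 303, y* ≈ 105

Setting both brackets to zero gives the nullclines x + 1.16y = 425 and 1.63x + y = 599.
Substituting y = 599 - 1.63x into the first: x(1 - 1.16·1.63) = 425 - 1.16·599.
So x* = -270/-0.891 = 303, and then y* = 599 - 1.63·303 = 105.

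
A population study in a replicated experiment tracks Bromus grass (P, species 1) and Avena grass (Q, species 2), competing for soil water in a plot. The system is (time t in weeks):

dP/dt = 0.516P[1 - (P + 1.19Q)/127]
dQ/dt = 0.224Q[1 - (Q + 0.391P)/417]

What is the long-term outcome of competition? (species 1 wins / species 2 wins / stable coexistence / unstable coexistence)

species 2 excludes species 1

Compare the nullcline intercepts: K1/α12 = 127/1.19 = 107 < K2 = 417; K2/α21 = 417/0.391 = 1070 > K1 = 127.
Since the inequalities point opposite ways, species 2 can invade but species 1 cannot.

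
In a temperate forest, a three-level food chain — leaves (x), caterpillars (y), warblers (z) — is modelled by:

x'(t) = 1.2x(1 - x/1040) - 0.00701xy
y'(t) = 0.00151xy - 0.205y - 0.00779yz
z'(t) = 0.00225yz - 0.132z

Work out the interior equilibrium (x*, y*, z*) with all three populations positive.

From dz/dt = 0: 0.00225y* = 0.132, so y* = 58.7.
From dx/dt = 0: 1.2(1 - x*/1040) = 0.00701·58.7, giving x* = 1040·(1 - 0.343) = 684.
From dy/dt = 0: 0.00151·684 - 0.205 = 0.00779z*, so z* = 0.827/0.00779 = 106.

x* ≈ 684, y* ≈ 58.7, z* ≈ 106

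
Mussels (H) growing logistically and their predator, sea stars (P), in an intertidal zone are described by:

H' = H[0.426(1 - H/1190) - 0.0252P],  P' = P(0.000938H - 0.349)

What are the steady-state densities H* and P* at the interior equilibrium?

From dP/dt = 0 with P > 0: 0.000938H* = 0.349, so H* = 372.
Substitute into dH/dt = 0: 0.426(1 - 372/1190) = 0.0252P*.
The bracket is 0.687, giving P* = 0.293/0.0252 = 11.6.

H* ≈ 372, P* ≈ 11.6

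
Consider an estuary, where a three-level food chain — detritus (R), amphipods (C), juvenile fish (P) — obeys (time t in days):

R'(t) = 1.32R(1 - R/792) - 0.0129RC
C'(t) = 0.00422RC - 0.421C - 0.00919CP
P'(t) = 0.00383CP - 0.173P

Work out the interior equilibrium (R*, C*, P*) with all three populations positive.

From dP/dt = 0: 0.00383C* = 0.173, so C* = 45.2.
From dR/dt = 0: 1.32(1 - R*/792) = 0.0129·45.2, giving R* = 792·(1 - 0.441) = 442.
From dC/dt = 0: 0.00422·442 - 0.421 = 0.00919P*, so P* = 1.45/0.00919 = 157.

R* ≈ 442, C* ≈ 45.2, P* ≈ 157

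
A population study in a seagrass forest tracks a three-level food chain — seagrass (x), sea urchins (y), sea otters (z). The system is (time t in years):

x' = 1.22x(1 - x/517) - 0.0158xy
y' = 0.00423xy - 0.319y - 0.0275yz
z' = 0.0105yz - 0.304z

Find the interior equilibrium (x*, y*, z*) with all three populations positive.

From dz/dt = 0: 0.0105y* = 0.304, so y* = 29.
From dx/dt = 0: 1.22(1 - x*/517) = 0.0158·29, giving x* = 517·(1 - 0.375) = 323.
From dy/dt = 0: 0.00423·323 - 0.319 = 0.0275z*, so z* = 1.05/0.0275 = 38.1.

x* ≈ 323, y* ≈ 29, z* ≈ 38.1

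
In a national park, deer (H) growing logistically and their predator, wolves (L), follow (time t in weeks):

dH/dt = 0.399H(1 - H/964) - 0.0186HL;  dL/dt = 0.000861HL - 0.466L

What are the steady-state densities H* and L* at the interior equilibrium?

H* ≈ 541, L* ≈ 9.41

From dL/dt = 0 with L > 0: 0.000861H* = 0.466, so H* = 541.
Substitute into dH/dt = 0: 0.399(1 - 541/964) = 0.0186L*.
The bracket is 0.439, giving L* = 0.175/0.0186 = 9.41.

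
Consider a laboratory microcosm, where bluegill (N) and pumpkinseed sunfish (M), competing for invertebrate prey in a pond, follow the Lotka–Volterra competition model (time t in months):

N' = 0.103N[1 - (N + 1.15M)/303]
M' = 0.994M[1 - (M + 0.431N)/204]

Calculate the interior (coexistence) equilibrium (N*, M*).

Setting both brackets to zero gives the nullclines N + 1.15M = 303 and 0.431N + M = 204.
Substituting M = 204 - 0.431N into the first: N(1 - 1.15·0.431) = 303 - 1.15·204.
So N* = 68.4/0.504 = 136, and then M* = 204 - 0.431·136 = 146.

N* ≈ 136, M* ≈ 146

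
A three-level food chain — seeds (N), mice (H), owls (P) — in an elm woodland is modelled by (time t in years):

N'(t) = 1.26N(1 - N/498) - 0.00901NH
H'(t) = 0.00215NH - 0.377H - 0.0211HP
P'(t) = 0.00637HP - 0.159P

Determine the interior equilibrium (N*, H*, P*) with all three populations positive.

From dP/dt = 0: 0.00637H* = 0.159, so H* = 25.
From dN/dt = 0: 1.26(1 - N*/498) = 0.00901·25, giving N* = 498·(1 - 0.178) = 409.
From dH/dt = 0: 0.00215·409 - 0.377 = 0.0211P*, so P* = 0.503/0.0211 = 23.8.

N* ≈ 409, H* ≈ 25, P* ≈ 23.8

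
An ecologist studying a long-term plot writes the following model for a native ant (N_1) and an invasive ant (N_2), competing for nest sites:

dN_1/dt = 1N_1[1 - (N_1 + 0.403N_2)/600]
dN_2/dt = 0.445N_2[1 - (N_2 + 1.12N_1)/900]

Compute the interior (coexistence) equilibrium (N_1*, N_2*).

Setting both brackets to zero gives the nullclines N_1 + 0.403N_2 = 600 and 1.12N_1 + N_2 = 900.
Substituting N_2 = 900 - 1.12N_1 into the first: N_1(1 - 0.403·1.12) = 600 - 0.403·900.
So N_1* = 237/0.549 = 433, and then N_2* = 900 - 1.12·433 = 416.

N_1* ≈ 433, N_2* ≈ 416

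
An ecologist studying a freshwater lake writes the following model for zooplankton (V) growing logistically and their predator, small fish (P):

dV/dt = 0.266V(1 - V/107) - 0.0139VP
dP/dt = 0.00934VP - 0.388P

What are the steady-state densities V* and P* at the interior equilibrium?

V* ≈ 41.5, P* ≈ 11.7

From dP/dt = 0 with P > 0: 0.00934V* = 0.388, so V* = 41.5.
Substitute into dV/dt = 0: 0.266(1 - 41.5/107) = 0.0139P*.
The bracket is 0.612, giving P* = 0.163/0.0139 = 11.7.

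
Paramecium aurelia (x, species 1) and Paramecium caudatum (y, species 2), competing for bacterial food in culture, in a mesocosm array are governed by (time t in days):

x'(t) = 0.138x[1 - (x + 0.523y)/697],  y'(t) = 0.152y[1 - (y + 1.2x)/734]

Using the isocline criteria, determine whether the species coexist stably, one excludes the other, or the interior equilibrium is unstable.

species 1 excludes species 2

Compare the nullcline intercepts: K1/α12 = 697/0.523 = 1330 > K2 = 734; K2/α21 = 734/1.2 = 612 < K1 = 697.
Since the inequalities point opposite ways, species 1 can invade but species 2 cannot.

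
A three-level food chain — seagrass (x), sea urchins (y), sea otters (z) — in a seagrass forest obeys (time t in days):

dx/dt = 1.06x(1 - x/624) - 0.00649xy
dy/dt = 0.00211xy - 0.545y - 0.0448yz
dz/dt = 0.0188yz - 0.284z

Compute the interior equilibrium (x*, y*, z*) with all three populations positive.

From dz/dt = 0: 0.0188y* = 0.284, so y* = 15.1.
From dx/dt = 0: 1.06(1 - x*/624) = 0.00649·15.1, giving x* = 624·(1 - 0.0925) = 566.
From dy/dt = 0: 0.00211·566 - 0.545 = 0.0448z*, so z* = 0.65/0.0448 = 14.5.

x* ≈ 566, y* ≈ 15.1, z* ≈ 14.5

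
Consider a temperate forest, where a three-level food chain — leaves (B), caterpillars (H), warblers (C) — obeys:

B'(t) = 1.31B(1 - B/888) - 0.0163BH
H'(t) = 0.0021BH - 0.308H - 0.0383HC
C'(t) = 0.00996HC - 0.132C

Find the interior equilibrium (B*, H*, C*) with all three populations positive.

From dC/dt = 0: 0.00996H* = 0.132, so H* = 13.3.
From dB/dt = 0: 1.31(1 - B*/888) = 0.0163·13.3, giving B* = 888·(1 - 0.165) = 742.
From dH/dt = 0: 0.0021·742 - 0.308 = 0.0383C*, so C* = 1.25/0.0383 = 32.6.

B* ≈ 742, H* ≈ 13.3, C* ≈ 32.6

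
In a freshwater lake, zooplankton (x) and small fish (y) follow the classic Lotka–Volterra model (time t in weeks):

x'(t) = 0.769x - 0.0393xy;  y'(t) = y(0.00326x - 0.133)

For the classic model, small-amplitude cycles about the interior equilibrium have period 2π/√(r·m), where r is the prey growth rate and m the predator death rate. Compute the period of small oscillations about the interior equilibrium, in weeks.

Here r = 0.769 and m = 0.133, so r·m = 0.102.
ω = √0.102 = 0.32 per week, hence T = 2π/ω ≈ 19.6 weeks.

T ≈ 19.6 weeks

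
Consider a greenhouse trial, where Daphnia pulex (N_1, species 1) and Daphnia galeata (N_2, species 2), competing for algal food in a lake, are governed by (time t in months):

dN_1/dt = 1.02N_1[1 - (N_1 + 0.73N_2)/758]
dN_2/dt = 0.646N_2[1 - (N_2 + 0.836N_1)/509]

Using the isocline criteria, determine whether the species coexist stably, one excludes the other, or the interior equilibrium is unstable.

Compare the nullcline intercepts: K1/α12 = 758/0.73 = 1040 > K2 = 509; K2/α21 = 509/0.836 = 609 < K1 = 758.
Since the inequalities point opposite ways, species 1 can invade but species 2 cannot.

species 1 excludes species 2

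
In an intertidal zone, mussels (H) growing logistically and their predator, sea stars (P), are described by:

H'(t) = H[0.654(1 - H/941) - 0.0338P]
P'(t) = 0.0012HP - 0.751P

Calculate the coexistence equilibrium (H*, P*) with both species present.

H* ≈ 626, P* ≈ 6.48

From dP/dt = 0 with P > 0: 0.0012H* = 0.751, so H* = 626.
Substitute into dH/dt = 0: 0.654(1 - 626/941) = 0.0338P*.
The bracket is 0.335, giving P* = 0.219/0.0338 = 6.48.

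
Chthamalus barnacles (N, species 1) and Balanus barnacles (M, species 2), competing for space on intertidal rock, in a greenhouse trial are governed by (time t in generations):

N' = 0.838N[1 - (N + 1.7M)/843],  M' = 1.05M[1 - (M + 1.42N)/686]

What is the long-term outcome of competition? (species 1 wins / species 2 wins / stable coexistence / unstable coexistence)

unstable coexistence (outcome depends on initial conditions)

Compare the nullcline intercepts: K1/α12 = 843/1.7 = 496 < K2 = 686; K2/α21 = 686/1.42 = 483 < K1 = 843.
Since both are reversed, neither can invade when rare; the interior point is a saddle.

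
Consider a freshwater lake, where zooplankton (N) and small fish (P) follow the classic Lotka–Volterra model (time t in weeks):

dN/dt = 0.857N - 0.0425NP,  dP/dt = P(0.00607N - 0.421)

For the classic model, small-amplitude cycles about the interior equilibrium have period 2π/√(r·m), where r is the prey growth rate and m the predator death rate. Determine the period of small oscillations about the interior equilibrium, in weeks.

T ≈ 10.5 weeks

Here r = 0.857 and m = 0.421, so r·m = 0.361.
ω = √0.361 = 0.601 per week, hence T = 2π/ω ≈ 10.5 weeks.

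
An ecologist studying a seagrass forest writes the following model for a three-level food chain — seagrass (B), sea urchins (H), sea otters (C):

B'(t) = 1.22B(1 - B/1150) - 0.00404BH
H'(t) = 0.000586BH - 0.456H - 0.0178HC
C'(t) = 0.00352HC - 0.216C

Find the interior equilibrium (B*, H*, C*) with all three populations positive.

From dC/dt = 0: 0.00352H* = 0.216, so H* = 61.4.
From dB/dt = 0: 1.22(1 - B*/1150) = 0.00404·61.4, giving B* = 1150·(1 - 0.203) = 916.
From dH/dt = 0: 0.000586·916 - 0.456 = 0.0178C*, so C* = 0.081/0.0178 = 4.55.

B* ≈ 916, H* ≈ 61.4, C* ≈ 4.55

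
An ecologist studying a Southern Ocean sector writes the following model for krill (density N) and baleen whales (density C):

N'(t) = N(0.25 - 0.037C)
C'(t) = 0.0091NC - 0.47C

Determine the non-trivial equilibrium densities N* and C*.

Set dC/dt = 0 with C > 0: 0.0091N - 0.47 = 0, so N* = 0.47/0.0091 = 51.6.
Set dN/dt = 0 with N > 0: 0.25 - 0.037C = 0, so C* = 0.25/0.037 = 6.76.

N* ≈ 51.6, C* ≈ 6.76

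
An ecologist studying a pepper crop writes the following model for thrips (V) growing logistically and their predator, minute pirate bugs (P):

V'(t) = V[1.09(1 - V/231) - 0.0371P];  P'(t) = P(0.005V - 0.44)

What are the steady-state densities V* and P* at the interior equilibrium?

From dP/dt = 0 with P > 0: 0.005V* = 0.44, so V* = 88.
Substitute into dV/dt = 0: 1.09(1 - 88/231) = 0.0371P*.
The bracket is 0.619, giving P* = 0.675/0.0371 = 18.2.

V* ≈ 88, P* ≈ 18.2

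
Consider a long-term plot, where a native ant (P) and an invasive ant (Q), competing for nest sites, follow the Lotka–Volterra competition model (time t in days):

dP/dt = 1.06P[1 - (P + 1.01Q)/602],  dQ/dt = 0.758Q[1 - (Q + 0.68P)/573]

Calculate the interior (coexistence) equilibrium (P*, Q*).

Setting both brackets to zero gives the nullclines P + 1.01Q = 602 and 0.68P + Q = 573.
Substituting Q = 573 - 0.68P into the first: P(1 - 1.01·0.68) = 602 - 1.01·573.
So P* = 23.3/0.313 = 74.3, and then Q* = 573 - 0.68·74.3 = 522.

P* ≈ 74.3, Q* ≈ 522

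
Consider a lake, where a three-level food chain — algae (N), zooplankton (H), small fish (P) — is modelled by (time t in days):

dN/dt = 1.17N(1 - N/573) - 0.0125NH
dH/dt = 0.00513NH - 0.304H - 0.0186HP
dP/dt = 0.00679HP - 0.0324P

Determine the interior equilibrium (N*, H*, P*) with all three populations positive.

N* ≈ 544, H* ≈ 4.77, P* ≈ 134

From dP/dt = 0: 0.00679H* = 0.0324, so H* = 4.77.
From dN/dt = 0: 1.17(1 - N*/573) = 0.0125·4.77, giving N* = 573·(1 - 0.051) = 544.
From dH/dt = 0: 0.00513·544 - 0.304 = 0.0186P*, so P* = 2.49/0.0186 = 134.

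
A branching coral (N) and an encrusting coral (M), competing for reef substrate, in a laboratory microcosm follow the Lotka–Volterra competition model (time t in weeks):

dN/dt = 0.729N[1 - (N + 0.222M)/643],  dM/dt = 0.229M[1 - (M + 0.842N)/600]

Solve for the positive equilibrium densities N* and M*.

Setting both brackets to zero gives the nullclines N + 0.222M = 643 and 0.842N + M = 600.
Substituting M = 600 - 0.842N into the first: N(1 - 0.222·0.842) = 643 - 0.222·600.
So N* = 510/0.813 = 627, and then M* = 600 - 0.842·627 = 72.1.

N* ≈ 627, M* ≈ 72.1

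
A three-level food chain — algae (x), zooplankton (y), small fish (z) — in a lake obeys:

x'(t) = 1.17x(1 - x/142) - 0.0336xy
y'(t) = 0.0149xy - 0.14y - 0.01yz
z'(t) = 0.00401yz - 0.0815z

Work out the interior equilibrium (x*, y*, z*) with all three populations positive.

From dz/dt = 0: 0.00401y* = 0.0815, so y* = 20.3.
From dx/dt = 0: 1.17(1 - x*/142) = 0.0336·20.3, giving x* = 142·(1 - 0.584) = 59.1.
From dy/dt = 0: 0.0149·59.1 - 0.14 = 0.01z*, so z* = 0.741/0.01 = 74.1.

x* ≈ 59.1, y* ≈ 20.3, z* ≈ 74.1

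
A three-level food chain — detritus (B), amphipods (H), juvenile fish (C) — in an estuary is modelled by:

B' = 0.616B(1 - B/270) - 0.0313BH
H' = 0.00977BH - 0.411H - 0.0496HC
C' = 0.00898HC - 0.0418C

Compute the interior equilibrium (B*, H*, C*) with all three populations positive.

From dC/dt = 0: 0.00898H* = 0.0418, so H* = 4.65.
From dB/dt = 0: 0.616(1 - B*/270) = 0.0313·4.65, giving B* = 270·(1 - 0.237) = 206.
From dH/dt = 0: 0.00977·206 - 0.411 = 0.0496C*, so C* = 1.6/0.0496 = 32.3.

B* ≈ 206, H* ≈ 4.65, C* ≈ 32.3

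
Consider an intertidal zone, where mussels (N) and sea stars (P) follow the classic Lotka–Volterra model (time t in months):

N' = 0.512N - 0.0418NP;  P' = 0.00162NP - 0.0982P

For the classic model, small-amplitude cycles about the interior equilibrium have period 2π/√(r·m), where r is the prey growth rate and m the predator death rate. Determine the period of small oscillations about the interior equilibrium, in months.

T ≈ 28 months

Here r = 0.512 and m = 0.0982, so r·m = 0.0503.
ω = √0.0503 = 0.224 per month, hence T = 2π/ω ≈ 28 months.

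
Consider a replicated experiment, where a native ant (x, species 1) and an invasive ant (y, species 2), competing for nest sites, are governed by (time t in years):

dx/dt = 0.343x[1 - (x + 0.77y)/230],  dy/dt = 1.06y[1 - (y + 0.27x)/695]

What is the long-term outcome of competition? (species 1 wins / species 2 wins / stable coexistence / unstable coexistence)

species 2 excludes species 1

Compare the nullcline intercepts: K1/α12 = 230/0.77 = 299 < K2 = 695; K2/α21 = 695/0.27 = 2570 > K1 = 230.
Since the inequalities point opposite ways, species 2 can invade but species 1 cannot.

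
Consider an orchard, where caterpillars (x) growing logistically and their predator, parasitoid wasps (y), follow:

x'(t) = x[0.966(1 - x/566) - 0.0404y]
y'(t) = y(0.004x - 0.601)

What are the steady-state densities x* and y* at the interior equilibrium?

From dy/dt = 0 with y > 0: 0.004x* = 0.601, so x* = 150.
Substitute into dx/dt = 0: 0.966(1 - 150/566) = 0.0404y*.
The bracket is 0.735, giving y* = 0.71/0.0404 = 17.6.

x* ≈ 150, y* ≈ 17.6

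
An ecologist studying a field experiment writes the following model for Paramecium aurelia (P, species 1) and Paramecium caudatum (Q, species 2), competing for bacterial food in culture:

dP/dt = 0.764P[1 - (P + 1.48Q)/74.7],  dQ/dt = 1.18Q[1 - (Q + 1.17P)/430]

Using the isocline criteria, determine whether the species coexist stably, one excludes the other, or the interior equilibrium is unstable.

Compare the nullcline intercepts: K1/α12 = 74.7/1.48 = 50.5 < K2 = 430; K2/α21 = 430/1.17 = 368 > K1 = 74.7.
Since the inequalities point opposite ways, species 2 can invade but species 1 cannot.

species 2 excludes species 1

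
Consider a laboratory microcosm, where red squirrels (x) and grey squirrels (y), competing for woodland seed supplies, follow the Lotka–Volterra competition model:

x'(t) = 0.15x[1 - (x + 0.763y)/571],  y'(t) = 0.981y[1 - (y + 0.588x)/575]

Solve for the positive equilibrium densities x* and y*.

Setting both brackets to zero gives the nullclines x + 0.763y = 571 and 0.588x + y = 575.
Substituting y = 575 - 0.588x into the first: x(1 - 0.763·0.588) = 571 - 0.763·575.
So x* = 132/0.551 = 240, and then y* = 575 - 0.588·240 = 434.

x* ≈ 240, y* ≈ 434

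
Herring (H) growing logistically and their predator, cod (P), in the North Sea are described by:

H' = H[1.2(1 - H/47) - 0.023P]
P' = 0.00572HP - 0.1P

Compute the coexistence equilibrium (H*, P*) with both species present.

From dP/dt = 0 with P > 0: 0.00572H* = 0.1, so H* = 17.5.
Substitute into dH/dt = 0: 1.2(1 - 17.5/47) = 0.023P*.
The bracket is 0.628, giving P* = 0.754/0.023 = 32.8.

H* ≈ 17.5, P* ≈ 32.8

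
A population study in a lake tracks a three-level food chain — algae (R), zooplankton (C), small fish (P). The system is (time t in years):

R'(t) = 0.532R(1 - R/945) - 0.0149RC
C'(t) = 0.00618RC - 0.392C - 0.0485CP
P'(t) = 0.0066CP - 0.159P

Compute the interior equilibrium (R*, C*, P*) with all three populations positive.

From dP/dt = 0: 0.0066C* = 0.159, so C* = 24.1.
From dR/dt = 0: 0.532(1 - R*/945) = 0.0149·24.1, giving R* = 945·(1 - 0.675) = 307.
From dC/dt = 0: 0.00618·307 - 0.392 = 0.0485P*, so P* = 1.51/0.0485 = 31.1.

R* ≈ 307, C* ≈ 24.1, P* ≈ 31.1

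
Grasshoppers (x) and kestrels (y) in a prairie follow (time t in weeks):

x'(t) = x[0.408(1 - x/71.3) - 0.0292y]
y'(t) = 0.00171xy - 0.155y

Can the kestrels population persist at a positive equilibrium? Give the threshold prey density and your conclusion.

Threshold x = 90.6; K < 90.6, so no, the predator goes extinct.

The predator equation gives dy/dt > 0 only when x > 0.155/0.00171 = 90.6.
Without the predator, x → K = 71.3. Since 71.3 < 90.6, the predator cannot invade.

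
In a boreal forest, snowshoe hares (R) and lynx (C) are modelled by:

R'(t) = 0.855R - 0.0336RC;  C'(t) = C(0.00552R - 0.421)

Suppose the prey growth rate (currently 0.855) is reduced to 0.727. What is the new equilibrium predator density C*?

C* ≈ 21.6

At the interior fixed point, setting dR/dt = 0 with R > 0 fixes C* = (prey growth rate)/(RC coefficient) — independent of the other coefficients.
With the change, C* = 0.727/0.0336 = 21.6; it falls from 25.4.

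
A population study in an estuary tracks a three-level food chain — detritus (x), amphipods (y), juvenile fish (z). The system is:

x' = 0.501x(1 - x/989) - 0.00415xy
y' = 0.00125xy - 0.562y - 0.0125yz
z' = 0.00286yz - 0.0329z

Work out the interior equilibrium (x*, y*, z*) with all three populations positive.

From dz/dt = 0: 0.00286y* = 0.0329, so y* = 11.5.
From dx/dt = 0: 0.501(1 - x*/989) = 0.00415·11.5, giving x* = 989·(1 - 0.0953) = 895.
From dy/dt = 0: 0.00125·895 - 0.562 = 0.0125z*, so z* = 0.556/0.0125 = 44.5.

x* ≈ 895, y* ≈ 11.5, z* ≈ 44.5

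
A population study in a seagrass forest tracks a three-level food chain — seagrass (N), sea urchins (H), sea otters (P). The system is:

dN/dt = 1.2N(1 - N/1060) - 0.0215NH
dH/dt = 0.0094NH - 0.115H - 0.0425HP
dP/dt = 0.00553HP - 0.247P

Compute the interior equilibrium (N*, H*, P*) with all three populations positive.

N* ≈ 212, H* ≈ 44.7, P* ≈ 44.1

From dP/dt = 0: 0.00553H* = 0.247, so H* = 44.7.
From dN/dt = 0: 1.2(1 - N*/1060) = 0.0215·44.7, giving N* = 1060·(1 - 0.8) = 212.
From dH/dt = 0: 0.0094·212 - 0.115 = 0.0425P*, so P* = 1.88/0.0425 = 44.1.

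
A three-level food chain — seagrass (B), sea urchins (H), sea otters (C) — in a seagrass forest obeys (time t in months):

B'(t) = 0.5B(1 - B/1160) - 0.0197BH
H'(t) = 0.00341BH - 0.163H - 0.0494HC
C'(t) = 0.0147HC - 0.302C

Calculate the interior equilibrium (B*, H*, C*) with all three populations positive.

From dC/dt = 0: 0.0147H* = 0.302, so H* = 20.5.
From dB/dt = 0: 0.5(1 - B*/1160) = 0.0197·20.5, giving B* = 1160·(1 - 0.809) = 221.
From dH/dt = 0: 0.00341·221 - 0.163 = 0.0494C*, so C* = 0.591/0.0494 = 12.

B* ≈ 221, H* ≈ 20.5, C* ≈ 12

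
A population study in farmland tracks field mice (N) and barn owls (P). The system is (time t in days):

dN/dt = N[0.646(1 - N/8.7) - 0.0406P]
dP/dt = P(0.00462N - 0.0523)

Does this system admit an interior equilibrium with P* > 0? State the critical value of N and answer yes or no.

The predator equation gives dP/dt > 0 only when N > 0.0523/0.00462 = 11.3.
Without the predator, N → K = 8.7. Since 8.7 < 11.3, the predator cannot invade.

Threshold N = 11.3; K < 11.3, so no, the predator goes extinct.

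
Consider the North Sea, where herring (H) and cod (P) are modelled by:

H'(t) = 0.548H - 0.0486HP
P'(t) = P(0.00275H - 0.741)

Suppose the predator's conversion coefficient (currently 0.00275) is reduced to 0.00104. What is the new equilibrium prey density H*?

H* ≈ 712

At the interior fixed point, setting dP/dt = 0 with P > 0 fixes H* = (predator death rate)/(HP coefficient) — independent of the other coefficients.
With the change, H* = 0.741/0.00104 = 712; it rises from 269.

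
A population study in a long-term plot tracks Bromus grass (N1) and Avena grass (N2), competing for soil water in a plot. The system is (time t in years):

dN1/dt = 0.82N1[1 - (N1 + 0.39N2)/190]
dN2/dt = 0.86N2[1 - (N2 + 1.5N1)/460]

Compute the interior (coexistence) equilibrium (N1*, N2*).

Setting both brackets to zero gives the nullclines N1 + 0.39N2 = 190 and 1.5N1 + N2 = 460.
Substituting N2 = 460 - 1.5N1 into the first: N1(1 - 0.39·1.5) = 190 - 0.39·460.
So N1* = 10.6/0.415 = 25.5, and then N2* = 460 - 1.5·25.5 = 422.

N1* ≈ 25.5, N2* ≈ 422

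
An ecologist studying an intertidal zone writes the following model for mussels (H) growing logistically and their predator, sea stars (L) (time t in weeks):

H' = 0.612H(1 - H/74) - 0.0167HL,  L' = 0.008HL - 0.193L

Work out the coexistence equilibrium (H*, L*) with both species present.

From dL/dt = 0 with L > 0: 0.008H* = 0.193, so H* = 24.1.
Substitute into dH/dt = 0: 0.612(1 - 24.1/74) = 0.0167L*.
The bracket is 0.674, giving L* = 0.412/0.0167 = 24.7.

H* ≈ 24.1, L* ≈ 24.7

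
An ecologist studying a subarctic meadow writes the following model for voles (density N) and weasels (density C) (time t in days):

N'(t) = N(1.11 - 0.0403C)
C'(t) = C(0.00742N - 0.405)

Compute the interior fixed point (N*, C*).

N* ≈ 54.6, C* ≈ 27.5

Set dC/dt = 0 with C > 0: 0.00742N - 0.405 = 0, so N* = 0.405/0.00742 = 54.6.
Set dN/dt = 0 with N > 0: 1.11 - 0.0403C = 0, so C* = 1.11/0.0403 = 27.5.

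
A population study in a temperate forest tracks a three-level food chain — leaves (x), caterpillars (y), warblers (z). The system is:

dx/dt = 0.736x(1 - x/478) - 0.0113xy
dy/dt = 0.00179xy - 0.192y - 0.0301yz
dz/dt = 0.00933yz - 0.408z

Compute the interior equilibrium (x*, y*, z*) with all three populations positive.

From dz/dt = 0: 0.00933y* = 0.408, so y* = 43.7.
From dx/dt = 0: 0.736(1 - x*/478) = 0.0113·43.7, giving x* = 478·(1 - 0.671) = 157.
From dy/dt = 0: 0.00179·157 - 0.192 = 0.0301z*, so z* = 0.0892/0.0301 = 2.96.

x* ≈ 157, y* ≈ 43.7, z* ≈ 2.96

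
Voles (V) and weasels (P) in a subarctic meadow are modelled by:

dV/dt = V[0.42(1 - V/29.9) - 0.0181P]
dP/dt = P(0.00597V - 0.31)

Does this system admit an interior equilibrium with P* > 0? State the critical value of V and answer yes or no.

Threshold V = 51.9; K < 51.9, so no, the predator goes extinct.

The predator equation gives dP/dt > 0 only when V > 0.31/0.00597 = 51.9.
Without the predator, V → K = 29.9. Since 29.9 < 51.9, the predator cannot invade.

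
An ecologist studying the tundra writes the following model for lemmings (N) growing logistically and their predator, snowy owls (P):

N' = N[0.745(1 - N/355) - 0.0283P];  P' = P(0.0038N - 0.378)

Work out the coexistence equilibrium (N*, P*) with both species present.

From dP/dt = 0 with P > 0: 0.0038N* = 0.378, so N* = 99.5.
Substitute into dN/dt = 0: 0.745(1 - 99.5/355) = 0.0283P*.
The bracket is 0.72, giving P* = 0.536/0.0283 = 18.9.

N* ≈ 99.5, P* ≈ 18.9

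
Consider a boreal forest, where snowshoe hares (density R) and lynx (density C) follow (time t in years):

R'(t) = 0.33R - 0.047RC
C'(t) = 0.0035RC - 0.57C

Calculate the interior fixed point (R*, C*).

R* ≈ 163, C* ≈ 7.02

Set dC/dt = 0 with C > 0: 0.0035R - 0.57 = 0, so R* = 0.57/0.0035 = 163.
Set dR/dt = 0 with R > 0: 0.33 - 0.047C = 0, so C* = 0.33/0.047 = 7.02.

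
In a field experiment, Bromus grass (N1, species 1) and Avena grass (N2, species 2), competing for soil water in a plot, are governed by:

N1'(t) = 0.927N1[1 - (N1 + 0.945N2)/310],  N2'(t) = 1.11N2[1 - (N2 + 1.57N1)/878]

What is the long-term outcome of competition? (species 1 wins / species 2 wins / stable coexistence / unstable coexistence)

Compare the nullcline intercepts: K1/α12 = 310/0.945 = 328 < K2 = 878; K2/α21 = 878/1.57 = 559 > K1 = 310.
Since the inequalities point opposite ways, species 2 can invade but species 1 cannot.

species 2 excludes species 1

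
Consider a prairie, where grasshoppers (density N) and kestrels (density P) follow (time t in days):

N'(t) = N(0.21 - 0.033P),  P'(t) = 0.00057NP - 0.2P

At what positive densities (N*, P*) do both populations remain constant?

N* ≈ 351, P* ≈ 6.36

Set dP/dt = 0 with P > 0: 0.00057N - 0.2 = 0, so N* = 0.2/0.00057 = 351.
Set dN/dt = 0 with N > 0: 0.21 - 0.033P = 0, so P* = 0.21/0.033 = 6.36.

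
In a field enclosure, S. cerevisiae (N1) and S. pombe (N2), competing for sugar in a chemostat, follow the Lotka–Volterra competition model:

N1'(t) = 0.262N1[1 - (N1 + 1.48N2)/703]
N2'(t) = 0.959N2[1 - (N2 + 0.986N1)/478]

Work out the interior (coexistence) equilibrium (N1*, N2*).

Setting both brackets to zero gives the nullclines N1 + 1.48N2 = 703 and 0.986N1 + N2 = 478.
Substituting N2 = 478 - 0.986N1 into the first: N1(1 - 1.48·0.986) = 703 - 1.48·478.
So N1* = -4.44/-0.459 = 9.67, and then N2* = 478 - 0.986·9.67 = 468.

N1* ≈ 9.67, N2* ≈ 468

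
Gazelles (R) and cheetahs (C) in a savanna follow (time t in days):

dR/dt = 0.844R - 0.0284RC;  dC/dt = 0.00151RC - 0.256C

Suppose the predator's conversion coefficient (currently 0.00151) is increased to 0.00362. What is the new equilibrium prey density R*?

At the interior fixed point, setting dC/dt = 0 with C > 0 fixes R* = (predator death rate)/(RC coefficient) — independent of the other coefficients.
With the change, R* = 0.256/0.00362 = 70.7; it falls from 170.

R* ≈ 70.7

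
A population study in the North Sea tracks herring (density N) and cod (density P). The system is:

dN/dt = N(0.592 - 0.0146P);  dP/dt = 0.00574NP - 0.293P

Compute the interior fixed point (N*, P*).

N* ≈ 51, P* ≈ 40.5

Set dP/dt = 0 with P > 0: 0.00574N - 0.293 = 0, so N* = 0.293/0.00574 = 51.
Set dN/dt = 0 with N > 0: 0.592 - 0.0146P = 0, so P* = 0.592/0.0146 = 40.5.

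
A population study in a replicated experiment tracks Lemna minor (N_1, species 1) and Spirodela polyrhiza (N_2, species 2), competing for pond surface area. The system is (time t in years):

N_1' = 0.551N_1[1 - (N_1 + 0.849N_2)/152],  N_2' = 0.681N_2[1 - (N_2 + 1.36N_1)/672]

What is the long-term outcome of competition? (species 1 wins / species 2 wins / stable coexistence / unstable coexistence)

species 2 excludes species 1

Compare the nullcline intercepts: K1/α12 = 152/0.849 = 179 < K2 = 672; K2/α21 = 672/1.36 = 494 > K1 = 152.
Since the inequalities point opposite ways, species 2 can invade but species 1 cannot.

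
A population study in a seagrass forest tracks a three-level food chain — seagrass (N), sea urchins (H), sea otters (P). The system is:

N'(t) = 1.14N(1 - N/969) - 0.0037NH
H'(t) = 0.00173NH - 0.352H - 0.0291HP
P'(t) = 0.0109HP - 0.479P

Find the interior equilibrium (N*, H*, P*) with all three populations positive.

N* ≈ 831, H* ≈ 43.9, P* ≈ 37.3

From dP/dt = 0: 0.0109H* = 0.479, so H* = 43.9.
From dN/dt = 0: 1.14(1 - N*/969) = 0.0037·43.9, giving N* = 969·(1 - 0.143) = 831.
From dH/dt = 0: 0.00173·831 - 0.352 = 0.0291P*, so P* = 1.09/0.0291 = 37.3.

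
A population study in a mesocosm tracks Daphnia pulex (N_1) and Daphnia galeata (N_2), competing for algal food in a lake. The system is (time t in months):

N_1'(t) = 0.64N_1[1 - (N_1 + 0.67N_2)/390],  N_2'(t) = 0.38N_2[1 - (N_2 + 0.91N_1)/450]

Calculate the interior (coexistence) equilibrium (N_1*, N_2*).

N_1* ≈ 227, N_2* ≈ 244

Setting both brackets to zero gives the nullclines N_1 + 0.67N_2 = 390 and 0.91N_1 + N_2 = 450.
Substituting N_2 = 450 - 0.91N_1 into the first: N_1(1 - 0.67·0.91) = 390 - 0.67·450.
So N_1* = 88.5/0.39 = 227, and then N_2* = 450 - 0.91·227 = 244.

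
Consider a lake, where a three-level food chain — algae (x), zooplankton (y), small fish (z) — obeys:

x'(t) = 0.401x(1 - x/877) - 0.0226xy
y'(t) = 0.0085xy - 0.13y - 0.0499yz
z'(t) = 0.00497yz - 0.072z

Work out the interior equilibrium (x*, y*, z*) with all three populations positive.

x* ≈ 161, y* ≈ 14.5, z* ≈ 24.8

From dz/dt = 0: 0.00497y* = 0.072, so y* = 14.5.
From dx/dt = 0: 0.401(1 - x*/877) = 0.0226·14.5, giving x* = 877·(1 - 0.816) = 161.
From dy/dt = 0: 0.0085·161 - 0.13 = 0.0499z*, so z* = 1.24/0.0499 = 24.8.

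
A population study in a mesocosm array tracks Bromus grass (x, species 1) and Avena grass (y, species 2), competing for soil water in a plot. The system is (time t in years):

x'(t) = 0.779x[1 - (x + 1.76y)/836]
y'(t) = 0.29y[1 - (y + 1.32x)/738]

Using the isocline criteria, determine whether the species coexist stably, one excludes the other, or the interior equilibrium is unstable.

unstable coexistence (outcome depends on initial conditions)

Compare the nullcline intercepts: K1/α12 = 836/1.76 = 475 < K2 = 738; K2/α21 = 738/1.32 = 559 < K1 = 836.
Since both are reversed, neither can invade when rare; the interior point is a saddle.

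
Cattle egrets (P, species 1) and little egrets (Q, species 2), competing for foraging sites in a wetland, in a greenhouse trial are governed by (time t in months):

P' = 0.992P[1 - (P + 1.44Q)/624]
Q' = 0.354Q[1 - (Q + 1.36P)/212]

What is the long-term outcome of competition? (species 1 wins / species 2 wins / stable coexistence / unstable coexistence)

Compare the nullcline intercepts: K1/α12 = 624/1.44 = 433 > K2 = 212; K2/α21 = 212/1.36 = 156 < K1 = 624.
Since the inequalities point opposite ways, species 1 can invade but species 2 cannot.

species 1 excludes species 2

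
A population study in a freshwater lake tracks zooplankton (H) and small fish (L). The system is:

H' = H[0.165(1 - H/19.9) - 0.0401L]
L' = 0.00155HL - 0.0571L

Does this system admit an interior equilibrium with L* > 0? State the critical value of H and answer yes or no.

The predator equation gives dL/dt > 0 only when H > 0.0571/0.00155 = 36.8.
Without the predator, H → K = 19.9. Since 19.9 < 36.8, the predator cannot invade.

Threshold H = 36.8; K < 36.8, so no, the predator goes extinct.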